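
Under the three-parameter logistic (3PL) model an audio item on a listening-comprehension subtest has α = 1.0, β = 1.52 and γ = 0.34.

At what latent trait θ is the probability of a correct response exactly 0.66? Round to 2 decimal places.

1.46

P(θ) = γ + (1 − γ) · 1 / (1 + exp(−α(θ − β)))
Remove guessing floor: (0.66 − 0.34)/(1 − 0.34) = 0.4848
logit = ln(0.4848/0.5152) = -0.0606
θ = β + logit/(α) = 1.52 + (-0.0606)/1.0000 = 1.4594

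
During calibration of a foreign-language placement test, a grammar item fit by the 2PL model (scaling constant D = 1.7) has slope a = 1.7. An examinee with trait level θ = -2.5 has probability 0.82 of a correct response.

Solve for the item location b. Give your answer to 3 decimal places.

P(θ) = 1 / (1 + exp(−D·a(θ − b)))
logit(0.82) = ln(0.82/0.18) = 1.5163
b = θ − logit/(1.7·a) = -2.5 − 1.5163/2.8900 = -3.0247

-3.025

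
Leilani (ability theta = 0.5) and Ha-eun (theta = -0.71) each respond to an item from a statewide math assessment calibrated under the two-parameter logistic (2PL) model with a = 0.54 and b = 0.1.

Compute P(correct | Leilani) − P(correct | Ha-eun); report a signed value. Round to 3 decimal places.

0.161

P(theta) = 1 / (1 + exp(−a(theta − b)))
P(Leilani) = 0.5538  [exponent 0.2160]
P(Ha-eun) = 0.3924  [exponent -0.4374]
Difference = 0.5538 − 0.3924 = 0.1614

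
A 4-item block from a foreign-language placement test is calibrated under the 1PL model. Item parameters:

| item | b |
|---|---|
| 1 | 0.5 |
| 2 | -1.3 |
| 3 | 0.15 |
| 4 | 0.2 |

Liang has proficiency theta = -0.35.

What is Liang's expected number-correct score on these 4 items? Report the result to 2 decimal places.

1.76

P(theta) = 1 / (1 + exp(−(theta − b)))
P_1 = 1/(1+e^{0.8500}) = 0.2994
P_2 = 1/(1+e^{-0.9500}) = 0.7211
P_3 = 1/(1+e^{0.5000}) = 0.3775
P_4 = 1/(1+e^{0.5500}) = 0.3659
E[score] = 0.2994 + 0.7211 + 0.3775 + 0.3659 = 1.7640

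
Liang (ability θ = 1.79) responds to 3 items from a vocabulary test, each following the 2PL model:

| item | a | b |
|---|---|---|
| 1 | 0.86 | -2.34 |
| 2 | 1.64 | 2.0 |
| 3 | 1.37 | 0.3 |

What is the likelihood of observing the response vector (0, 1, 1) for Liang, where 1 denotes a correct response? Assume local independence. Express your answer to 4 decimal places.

P(θ) = 1 / (1 + exp(−a(θ − b)))
P_1 = 1/(1+e^{-3.5518}) = 0.9721
P_2 = 1/(1+e^{0.3444}) = 0.4147
P_3 = 1/(1+e^{-2.0413}) = 0.8851
L = (1−P_1) × P_2 × P_3 = 0.0279 × 0.4147 × 0.8851 = 0.01023

0.0102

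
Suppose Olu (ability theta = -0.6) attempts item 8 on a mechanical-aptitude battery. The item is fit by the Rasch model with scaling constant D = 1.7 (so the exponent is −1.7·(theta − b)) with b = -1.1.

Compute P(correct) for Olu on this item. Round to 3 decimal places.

P(theta) = 1 / (1 + exp(−D·(theta − b)))
Exponent: 1.7 × (-0.6 − (-1.1)) = 0.8500
1/(1 + e^{-0.8500}) = 0.7006
P = 0.7006

0.701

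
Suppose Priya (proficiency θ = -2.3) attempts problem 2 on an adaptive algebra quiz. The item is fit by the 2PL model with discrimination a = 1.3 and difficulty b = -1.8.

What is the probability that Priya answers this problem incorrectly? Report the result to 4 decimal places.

0.6570

P(θ) = 1 / (1 + exp(−a(θ − b)))
Exponent: 1.3 × (-2.3 − (-1.8)) = -0.6500
1/(1 + e^{0.6500}) = 0.3430
P(incorrect) = 1 − 0.3430 = 0.6570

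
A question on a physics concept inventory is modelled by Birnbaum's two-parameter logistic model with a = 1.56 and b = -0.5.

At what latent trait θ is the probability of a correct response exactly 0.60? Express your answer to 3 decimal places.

-0.240

P(θ) = 1 / (1 + exp(−a(θ − b)))
logit = ln(0.6000/0.4000) = 0.4055
θ = b + logit/(a) = -0.5 + 0.4055/1.5600 = -0.2401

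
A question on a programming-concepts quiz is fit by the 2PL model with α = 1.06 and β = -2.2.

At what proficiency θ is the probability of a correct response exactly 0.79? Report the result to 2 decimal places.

P(θ) = 1 / (1 + exp(−α(θ − β)))
logit = ln(0.7900/0.2100) = 1.3249
θ = β + logit/(α) = -2.2 + 1.3249/1.0600 = -0.9501

-0.95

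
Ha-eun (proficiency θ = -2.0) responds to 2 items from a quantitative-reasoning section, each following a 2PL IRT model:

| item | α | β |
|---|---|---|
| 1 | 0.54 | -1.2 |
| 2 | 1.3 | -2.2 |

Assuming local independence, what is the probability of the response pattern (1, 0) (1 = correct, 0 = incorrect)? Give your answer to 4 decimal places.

P(θ) = 1 / (1 + exp(−α(θ − β)))
P_1 = 1/(1+e^{0.4320}) = 0.3936
P_2 = 1/(1+e^{-0.2600}) = 0.5646
L = P_1 × (1−P_2) = 0.3936 × 0.4354 = 0.17138

0.1714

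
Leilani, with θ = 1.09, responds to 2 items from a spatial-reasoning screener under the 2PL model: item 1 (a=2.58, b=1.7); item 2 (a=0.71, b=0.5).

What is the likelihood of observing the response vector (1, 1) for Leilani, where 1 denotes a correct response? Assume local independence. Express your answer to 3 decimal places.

P(θ) = 1 / (1 + exp(−a(θ − b)))
P_1 = 1/(1+e^{1.5738}) = 0.1717
P_2 = 1/(1+e^{-0.4189}) = 0.6032
L = P_1 × P_2 = 0.1717 × 0.6032 = 0.10356

0.104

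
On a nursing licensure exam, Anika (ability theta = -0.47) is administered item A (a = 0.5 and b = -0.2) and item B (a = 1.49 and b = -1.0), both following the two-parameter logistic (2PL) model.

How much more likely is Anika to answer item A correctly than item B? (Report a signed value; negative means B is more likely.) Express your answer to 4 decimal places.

P(theta) = 1 / (1 + exp(−a(theta − b)))
P_A = 0.4663
P_B = 0.6878
P_A − P_B = -0.2215

-0.2215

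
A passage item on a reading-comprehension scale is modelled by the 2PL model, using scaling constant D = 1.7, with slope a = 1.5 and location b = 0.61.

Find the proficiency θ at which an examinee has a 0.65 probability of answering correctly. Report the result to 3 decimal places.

0.853

P(θ) = 1 / (1 + exp(−D·a(θ − b)))
logit = ln(0.6500/0.3500) = 0.6190
θ = b + logit/(1.7·a) = 0.61 + 0.6190/2.5500 = 0.8528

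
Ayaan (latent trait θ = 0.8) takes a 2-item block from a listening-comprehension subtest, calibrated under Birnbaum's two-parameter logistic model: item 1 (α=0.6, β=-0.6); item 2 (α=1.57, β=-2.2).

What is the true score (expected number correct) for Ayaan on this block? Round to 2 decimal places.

P(θ) = 1 / (1 + exp(−α(θ − β)))
P_1 = 1/(1+e^{-0.8400}) = 0.6985
P_2 = 1/(1+e^{-4.7100}) = 0.9911
E[score] = 0.6985 + 0.9911 = 1.6895

1.69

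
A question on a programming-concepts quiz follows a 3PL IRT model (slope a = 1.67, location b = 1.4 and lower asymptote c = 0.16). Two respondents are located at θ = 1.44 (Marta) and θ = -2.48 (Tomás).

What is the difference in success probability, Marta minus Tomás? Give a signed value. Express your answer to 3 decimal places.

P(θ) = c + (1 − c) · 1 / (1 + exp(−a(θ − b)))
P(Marta) = 0.5940  [exponent 0.0668]
P(Tomás) = 0.1613  [exponent -6.4796]
Difference = 0.5940 − 0.1613 = 0.4327

0.433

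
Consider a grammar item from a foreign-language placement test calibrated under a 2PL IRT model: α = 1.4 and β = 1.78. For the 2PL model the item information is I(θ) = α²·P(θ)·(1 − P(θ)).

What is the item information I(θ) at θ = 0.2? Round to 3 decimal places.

P = 1/(1+e^{2.2120}) = 0.0987
P(1−P) = 0.0987 × 0.9013 = 0.0889
I = α² × P(1−P) = 1.4² × 0.0889 = 0.17432

0.174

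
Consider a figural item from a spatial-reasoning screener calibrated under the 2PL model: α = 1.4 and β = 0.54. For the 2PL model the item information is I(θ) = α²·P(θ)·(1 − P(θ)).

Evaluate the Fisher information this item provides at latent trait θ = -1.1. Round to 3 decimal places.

0.163

P = 1/(1+e^{2.2960}) = 0.0915
P(1−P) = 0.0915 × 0.9085 = 0.0831
I = α² × P(1−P) = 1.4² × 0.0831 = 0.16286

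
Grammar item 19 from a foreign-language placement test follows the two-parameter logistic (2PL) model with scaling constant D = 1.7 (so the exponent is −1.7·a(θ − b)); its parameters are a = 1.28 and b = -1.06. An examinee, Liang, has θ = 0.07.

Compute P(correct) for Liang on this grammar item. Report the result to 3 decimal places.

P(θ) = 1 / (1 + exp(−D·a(θ − b)))
Exponent: 1.7 × 1.28 × (0.07 − (-1.06)) = 2.4589
1/(1 + e^{-2.4589}) = 0.9212
P = 0.9212

0.921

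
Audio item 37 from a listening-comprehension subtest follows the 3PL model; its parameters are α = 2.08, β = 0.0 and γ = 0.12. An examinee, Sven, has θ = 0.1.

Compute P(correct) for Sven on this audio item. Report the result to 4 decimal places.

P(θ) = γ + (1 − γ) · 1 / (1 + exp(−α(θ − β)))
Exponent: 2.08 × (0.1 − 0.0) = 0.2080
1/(1 + e^{-0.2080}) = 0.5518
P = 0.12 + 0.88 × 0.5518 = 0.6056

0.6056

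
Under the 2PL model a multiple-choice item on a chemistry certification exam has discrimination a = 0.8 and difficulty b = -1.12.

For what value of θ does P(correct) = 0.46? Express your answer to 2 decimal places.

-1.32

P(θ) = 1 / (1 + exp(−a(θ − b)))
logit = ln(0.4600/0.5400) = -0.1603
θ = b + logit/(a) = -1.12 + (-0.1603)/0.8000 = -1.3204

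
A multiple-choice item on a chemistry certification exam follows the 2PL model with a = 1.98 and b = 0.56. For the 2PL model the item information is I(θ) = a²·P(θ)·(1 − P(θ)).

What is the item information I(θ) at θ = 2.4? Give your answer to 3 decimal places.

0.097

P = 1/(1+e^{-3.6432}) = 0.9745
P(1−P) = 0.9745 × 0.0255 = 0.0249
I = a² × P(1−P) = 1.98² × 0.0249 = 0.09743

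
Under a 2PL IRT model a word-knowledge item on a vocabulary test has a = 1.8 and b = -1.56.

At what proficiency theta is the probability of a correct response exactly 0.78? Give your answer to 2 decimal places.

-0.86

P(theta) = 1 / (1 + exp(−a(theta − b)))
logit = ln(0.7800/0.2200) = 1.2657
theta = b + logit/(a) = -1.56 + 1.2657/1.8000 = -0.8569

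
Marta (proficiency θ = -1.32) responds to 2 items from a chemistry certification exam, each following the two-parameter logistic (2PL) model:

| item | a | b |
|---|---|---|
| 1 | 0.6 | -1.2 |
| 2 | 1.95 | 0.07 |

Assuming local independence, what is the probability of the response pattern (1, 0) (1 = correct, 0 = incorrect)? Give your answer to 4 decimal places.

P(θ) = 1 / (1 + exp(−a(θ − b)))
P_1 = 1/(1+e^{0.0720}) = 0.4820
P_2 = 1/(1+e^{2.7105}) = 0.0624
L = P_1 × (1−P_2) = 0.4820 × 0.9376 = 0.45195

0.4520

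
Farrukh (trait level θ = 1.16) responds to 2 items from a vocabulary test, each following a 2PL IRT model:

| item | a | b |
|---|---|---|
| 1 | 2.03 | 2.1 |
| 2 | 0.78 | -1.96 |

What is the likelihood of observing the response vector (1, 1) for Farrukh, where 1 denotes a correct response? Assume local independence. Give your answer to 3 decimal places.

P(θ) = 1 / (1 + exp(−a(θ − b)))
P_1 = 1/(1+e^{1.9082}) = 0.1292
P_2 = 1/(1+e^{-2.4336}) = 0.9194
L = P_1 × P_2 = 0.1292 × 0.9194 = 0.11877

0.119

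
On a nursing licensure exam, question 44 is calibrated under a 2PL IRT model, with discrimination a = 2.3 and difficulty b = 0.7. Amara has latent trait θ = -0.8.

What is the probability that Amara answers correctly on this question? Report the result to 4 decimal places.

P(θ) = 1 / (1 + exp(−a(θ − b)))
Exponent: 2.3 × (-0.8 − 0.7) = -3.4500
1/(1 + e^{3.4500}) = 0.0308

0.0308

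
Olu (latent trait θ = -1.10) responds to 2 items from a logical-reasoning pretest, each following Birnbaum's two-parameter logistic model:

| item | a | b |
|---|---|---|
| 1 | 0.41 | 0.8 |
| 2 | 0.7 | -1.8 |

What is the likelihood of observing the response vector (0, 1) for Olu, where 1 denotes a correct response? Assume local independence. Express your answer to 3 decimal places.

0.425

P(θ) = 1 / (1 + exp(−a(θ − b)))
P_1 = 1/(1+e^{0.7790}) = 0.3145
P_2 = 1/(1+e^{-0.4900}) = 0.6201
L = (1−P_1) × P_2 = 0.6855 × 0.6201 = 0.42506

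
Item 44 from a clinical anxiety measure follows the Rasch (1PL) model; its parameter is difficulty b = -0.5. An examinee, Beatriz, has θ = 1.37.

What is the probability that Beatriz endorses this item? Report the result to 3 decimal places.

0.866

P(θ) = 1 / (1 + exp(−(θ − b)))
Exponent: (1.37 − (-0.5)) = 1.8700
1/(1 + e^{-1.8700}) = 0.8665
P = 0.8665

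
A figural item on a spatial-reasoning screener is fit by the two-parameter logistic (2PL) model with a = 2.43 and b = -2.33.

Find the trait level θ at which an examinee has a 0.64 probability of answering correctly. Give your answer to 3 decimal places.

P(θ) = 1 / (1 + exp(−a(θ − b)))
logit = ln(0.6400/0.3600) = 0.5754
θ = b + logit/(a) = -2.33 + 0.5754/2.4300 = -2.0932

-2.093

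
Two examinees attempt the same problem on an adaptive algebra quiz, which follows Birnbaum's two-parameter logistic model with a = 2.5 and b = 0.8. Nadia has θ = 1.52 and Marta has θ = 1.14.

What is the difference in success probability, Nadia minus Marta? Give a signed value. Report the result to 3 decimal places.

0.158

P(θ) = 1 / (1 + exp(−a(θ − b)))
P(Nadia) = 0.8581  [exponent 1.8000]
P(Marta) = 0.7006  [exponent 0.8500]
Difference = 0.8581 − 0.7006 = 0.1576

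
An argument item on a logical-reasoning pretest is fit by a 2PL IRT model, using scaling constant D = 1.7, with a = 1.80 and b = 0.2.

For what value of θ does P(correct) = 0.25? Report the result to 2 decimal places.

-0.16

P(θ) = 1 / (1 + exp(−D·a(θ − b)))
logit = ln(0.2500/0.7500) = -1.0986
θ = b + logit/(1.7·a) = 0.2 + (-1.0986)/3.0600 = -0.1590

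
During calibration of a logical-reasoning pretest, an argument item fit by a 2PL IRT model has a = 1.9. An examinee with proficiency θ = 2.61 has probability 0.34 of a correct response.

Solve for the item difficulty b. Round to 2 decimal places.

2.96

P(θ) = 1 / (1 + exp(−a(θ − b)))
logit(0.34) = ln(0.34/0.66) = -0.6633
b = θ − logit/(a) = 2.61 − (-0.6633)/1.9000 = 2.9591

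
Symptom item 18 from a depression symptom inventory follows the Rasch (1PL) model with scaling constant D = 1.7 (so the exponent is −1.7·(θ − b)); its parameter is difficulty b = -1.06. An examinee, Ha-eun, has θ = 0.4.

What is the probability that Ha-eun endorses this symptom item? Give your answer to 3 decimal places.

P(θ) = 1 / (1 + exp(−D·(θ − b)))
Exponent: 1.7 × (0.4 − (-1.06)) = 2.4820
1/(1 + e^{-2.4820}) = 0.9229
P = 0.9229

0.923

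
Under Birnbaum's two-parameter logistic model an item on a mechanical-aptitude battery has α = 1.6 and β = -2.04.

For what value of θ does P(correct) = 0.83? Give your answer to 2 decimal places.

-1.05

P(θ) = 1 / (1 + exp(−α(θ − β)))
logit = ln(0.8300/0.1700) = 1.5856
θ = β + logit/(α) = -2.04 + 1.5856/1.6000 = -1.0490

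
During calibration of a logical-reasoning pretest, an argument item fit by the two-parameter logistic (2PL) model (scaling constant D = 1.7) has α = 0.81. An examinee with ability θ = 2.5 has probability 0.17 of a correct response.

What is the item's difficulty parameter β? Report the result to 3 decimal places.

P(θ) = 1 / (1 + exp(−D·α(θ − β)))
logit(0.17) = ln(0.17/0.83) = -1.5856
β = θ − logit/(1.7·α) = 2.5 − (-1.5856)/1.3770 = 3.6515

3.652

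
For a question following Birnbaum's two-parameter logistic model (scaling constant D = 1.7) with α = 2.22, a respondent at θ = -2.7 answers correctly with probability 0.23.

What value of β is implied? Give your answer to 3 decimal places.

P(θ) = 1 / (1 + exp(−D·α(θ − β)))
logit(0.23) = ln(0.23/0.77) = -1.2083
β = θ − logit/(1.7·α) = -2.7 − (-1.2083)/3.7740 = -2.3798

-2.380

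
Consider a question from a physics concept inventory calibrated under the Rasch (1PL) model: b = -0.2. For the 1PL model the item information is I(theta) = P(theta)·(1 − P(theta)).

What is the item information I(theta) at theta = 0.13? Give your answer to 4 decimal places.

0.2433

P = 1/(1+e^{-0.3300}) = 0.5818
P(1−P) = 0.5818 × 0.4182 = 0.2433
I = P(1−P) = 0.24332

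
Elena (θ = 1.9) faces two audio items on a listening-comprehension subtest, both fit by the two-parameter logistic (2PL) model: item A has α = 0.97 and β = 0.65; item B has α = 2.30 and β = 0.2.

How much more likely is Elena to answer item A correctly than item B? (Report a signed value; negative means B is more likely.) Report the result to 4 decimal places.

P(θ) = 1 / (1 + exp(−α(θ − β)))
P_A = 0.7707
P_B = 0.9804
P_A − P_B = -0.2096

-0.2096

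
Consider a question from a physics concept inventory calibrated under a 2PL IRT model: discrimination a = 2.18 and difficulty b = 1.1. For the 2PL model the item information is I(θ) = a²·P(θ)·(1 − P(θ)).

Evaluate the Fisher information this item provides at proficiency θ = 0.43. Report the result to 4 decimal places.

P = 1/(1+e^{1.4606}) = 0.1884
P(1−P) = 0.1884 × 0.8116 = 0.1529
I = a² × P(1−P) = 2.18² × 0.1529 = 0.72660

0.7266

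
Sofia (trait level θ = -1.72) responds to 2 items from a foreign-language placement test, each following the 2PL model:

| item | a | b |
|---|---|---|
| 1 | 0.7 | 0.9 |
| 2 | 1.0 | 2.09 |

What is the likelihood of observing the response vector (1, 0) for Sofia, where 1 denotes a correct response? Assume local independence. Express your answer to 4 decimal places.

P(θ) = 1 / (1 + exp(−a(θ − b)))
P_1 = 1/(1+e^{1.8340}) = 0.1378
P_2 = 1/(1+e^{3.8100}) = 0.0217
L = P_1 × (1−P_2) = 0.1378 × 0.9783 = 0.13478

0.1348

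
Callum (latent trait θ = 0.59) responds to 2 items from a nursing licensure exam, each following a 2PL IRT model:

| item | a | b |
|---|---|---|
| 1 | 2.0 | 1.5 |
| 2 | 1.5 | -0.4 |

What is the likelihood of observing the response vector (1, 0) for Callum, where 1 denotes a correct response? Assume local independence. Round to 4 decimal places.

0.0257

P(θ) = 1 / (1 + exp(−a(θ − b)))
P_1 = 1/(1+e^{1.8200}) = 0.1394
P_2 = 1/(1+e^{-1.4850}) = 0.8153
L = P_1 × (1−P_2) = 0.1394 × 0.1847 = 0.02575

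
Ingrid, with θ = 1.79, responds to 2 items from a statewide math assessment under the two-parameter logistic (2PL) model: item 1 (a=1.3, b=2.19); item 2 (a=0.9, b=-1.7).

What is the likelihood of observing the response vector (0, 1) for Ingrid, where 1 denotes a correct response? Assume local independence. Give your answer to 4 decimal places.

P(θ) = 1 / (1 + exp(−a(θ − b)))
P_1 = 1/(1+e^{0.5200}) = 0.3729
P_2 = 1/(1+e^{-3.1410}) = 0.9586
L = (1−P_1) × P_2 = 0.6271 × 0.9586 = 0.60115

0.6012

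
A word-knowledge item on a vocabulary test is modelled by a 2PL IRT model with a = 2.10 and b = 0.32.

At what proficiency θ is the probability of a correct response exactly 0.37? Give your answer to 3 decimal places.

P(θ) = 1 / (1 + exp(−a(θ − b)))
logit = ln(0.3700/0.6300) = -0.5322
θ = b + logit/(a) = 0.32 + (-0.5322)/2.1000 = 0.0666

0.067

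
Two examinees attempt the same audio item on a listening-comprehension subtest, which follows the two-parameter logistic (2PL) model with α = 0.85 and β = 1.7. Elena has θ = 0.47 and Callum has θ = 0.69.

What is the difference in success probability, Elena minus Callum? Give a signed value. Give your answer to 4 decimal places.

-0.0376

P(θ) = 1 / (1 + exp(−α(θ − β)))
P(Elena) = 0.2601  [exponent -1.0455]
P(Callum) = 0.2977  [exponent -0.8585]
Difference = 0.2601 − 0.2977 = -0.0376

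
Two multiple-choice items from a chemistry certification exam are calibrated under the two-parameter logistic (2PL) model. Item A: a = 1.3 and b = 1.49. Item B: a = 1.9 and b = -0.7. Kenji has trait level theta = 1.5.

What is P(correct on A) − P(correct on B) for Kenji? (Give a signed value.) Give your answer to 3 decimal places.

P(theta) = 1 / (1 + exp(−a(theta − b)))
P_A = 0.5032
P_B = 0.9849
P_A − P_B = -0.4817

-0.482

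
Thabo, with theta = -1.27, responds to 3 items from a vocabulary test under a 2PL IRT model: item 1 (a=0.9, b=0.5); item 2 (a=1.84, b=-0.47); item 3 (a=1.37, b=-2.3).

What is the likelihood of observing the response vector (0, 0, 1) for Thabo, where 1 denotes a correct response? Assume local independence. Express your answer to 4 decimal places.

0.5434

P(theta) = 1 / (1 + exp(−a(theta − b)))
P_1 = 1/(1+e^{1.5930}) = 0.1690
P_2 = 1/(1+e^{1.4720}) = 0.1866
P_3 = 1/(1+e^{-1.4111}) = 0.8039
L = (1−P_1) × (1−P_2) × P_3 = 0.8310 × 0.8134 × 0.8039 = 0.54341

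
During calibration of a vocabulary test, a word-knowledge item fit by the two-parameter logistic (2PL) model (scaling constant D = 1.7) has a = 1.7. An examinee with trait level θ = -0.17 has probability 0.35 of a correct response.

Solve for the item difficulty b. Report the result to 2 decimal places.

0.04

P(θ) = 1 / (1 + exp(−D·a(θ − b)))
logit(0.35) = ln(0.35/0.65) = -0.6190
b = θ − logit/(1.7·a) = -0.17 − (-0.6190)/2.8900 = 0.0442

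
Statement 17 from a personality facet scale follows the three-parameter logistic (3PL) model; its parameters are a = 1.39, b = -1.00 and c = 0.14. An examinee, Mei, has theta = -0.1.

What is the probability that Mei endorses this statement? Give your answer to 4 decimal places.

P(theta) = c + (1 − c) · 1 / (1 + exp(−a(theta − b)))
Exponent: 1.39 × (-0.1 − (-1.00)) = 1.2510
1/(1 + e^{-1.2510}) = 0.7775
P = 0.14 + 0.86 × 0.7775 = 0.8086

0.8086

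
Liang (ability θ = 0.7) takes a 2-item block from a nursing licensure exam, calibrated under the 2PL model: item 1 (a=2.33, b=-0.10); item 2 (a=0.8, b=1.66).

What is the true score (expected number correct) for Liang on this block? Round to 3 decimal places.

1.183

P(θ) = 1 / (1 + exp(−a(θ − b)))
P_1 = 1/(1+e^{-1.8640}) = 0.8658
P_2 = 1/(1+e^{0.7680}) = 0.3169
E[score] = 0.8658 + 0.3169 = 1.1827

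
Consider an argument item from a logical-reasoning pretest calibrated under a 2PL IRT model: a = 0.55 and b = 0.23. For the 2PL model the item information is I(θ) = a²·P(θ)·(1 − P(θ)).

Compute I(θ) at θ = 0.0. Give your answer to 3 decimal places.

P = 1/(1+e^{0.1265}) = 0.4684
P(1−P) = 0.4684 × 0.5316 = 0.2490
I = a² × P(1−P) = 0.55² × 0.2490 = 0.07532

0.075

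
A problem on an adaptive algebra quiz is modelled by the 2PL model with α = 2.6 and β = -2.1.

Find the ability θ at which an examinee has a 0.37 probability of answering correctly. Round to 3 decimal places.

-2.305

P(θ) = 1 / (1 + exp(−α(θ − β)))
logit = ln(0.3700/0.6300) = -0.5322
θ = β + logit/(α) = -2.1 + (-0.5322)/2.6000 = -2.3047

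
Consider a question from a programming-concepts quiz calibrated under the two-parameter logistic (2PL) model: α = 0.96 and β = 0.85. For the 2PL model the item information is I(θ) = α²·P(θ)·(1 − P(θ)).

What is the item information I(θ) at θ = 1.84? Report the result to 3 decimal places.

0.185

P = 1/(1+e^{-0.9504}) = 0.7212
P(1−P) = 0.7212 × 0.2788 = 0.2011
I = α² × P(1−P) = 0.96² × 0.2011 = 0.18531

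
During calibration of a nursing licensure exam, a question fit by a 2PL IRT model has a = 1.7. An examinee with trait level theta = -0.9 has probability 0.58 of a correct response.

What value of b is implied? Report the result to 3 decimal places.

P(theta) = 1 / (1 + exp(−a(theta − b)))
logit(0.58) = ln(0.58/0.42) = 0.3228
b = theta − logit/(a) = -0.9 − 0.3228/1.7000 = -1.0899

-1.090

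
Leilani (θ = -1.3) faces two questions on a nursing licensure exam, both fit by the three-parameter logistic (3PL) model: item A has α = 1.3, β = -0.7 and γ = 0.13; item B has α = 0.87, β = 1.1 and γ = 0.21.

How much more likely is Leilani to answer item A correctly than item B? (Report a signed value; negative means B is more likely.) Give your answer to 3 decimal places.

0.106

P(θ) = γ + (1 − γ) · 1 / (1 + exp(−α(θ − β)))
P_A = 0.4035
P_B = 0.2971
P_A − P_B = 0.1063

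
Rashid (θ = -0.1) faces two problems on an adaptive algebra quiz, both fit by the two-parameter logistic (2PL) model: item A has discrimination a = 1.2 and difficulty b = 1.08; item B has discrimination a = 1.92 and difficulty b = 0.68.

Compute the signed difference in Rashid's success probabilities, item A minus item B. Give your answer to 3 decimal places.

P(θ) = 1 / (1 + exp(−a(θ − b)))
P_A = 0.1953
P_B = 0.1828
P_A − P_B = 0.0125

0.013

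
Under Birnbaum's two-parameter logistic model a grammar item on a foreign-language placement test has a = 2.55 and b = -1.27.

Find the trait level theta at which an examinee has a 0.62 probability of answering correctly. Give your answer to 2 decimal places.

P(theta) = 1 / (1 + exp(−a(theta − b)))
logit = ln(0.6200/0.3800) = 0.4895
theta = b + logit/(a) = -1.27 + 0.4895/2.5500 = -1.0780

-1.08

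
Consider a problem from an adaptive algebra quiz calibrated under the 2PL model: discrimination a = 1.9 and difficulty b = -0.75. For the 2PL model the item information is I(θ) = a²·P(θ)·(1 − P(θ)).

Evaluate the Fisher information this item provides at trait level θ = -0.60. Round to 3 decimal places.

0.884

P = 1/(1+e^{-0.2850}) = 0.5708
P(1−P) = 0.5708 × 0.4292 = 0.2450
I = a² × P(1−P) = 1.9² × 0.2450 = 0.88442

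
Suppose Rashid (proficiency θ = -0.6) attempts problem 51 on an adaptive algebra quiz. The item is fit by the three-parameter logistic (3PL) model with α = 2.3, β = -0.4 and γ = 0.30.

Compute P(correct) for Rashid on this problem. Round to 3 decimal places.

P(θ) = γ + (1 − γ) · 1 / (1 + exp(−α(θ − β)))
Exponent: 2.3 × (-0.6 − (-0.4)) = -0.4600
1/(1 + e^{0.4600}) = 0.3870
P = 0.30 + 0.70 × 0.3870 = 0.5709

0.571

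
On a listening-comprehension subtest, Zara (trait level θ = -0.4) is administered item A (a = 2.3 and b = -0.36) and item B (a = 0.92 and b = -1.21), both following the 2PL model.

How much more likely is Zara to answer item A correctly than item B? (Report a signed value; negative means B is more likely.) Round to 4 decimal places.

-0.2011

P(θ) = 1 / (1 + exp(−a(θ − b)))
P_A = 0.4770
P_B = 0.6781
P_A − P_B = -0.2011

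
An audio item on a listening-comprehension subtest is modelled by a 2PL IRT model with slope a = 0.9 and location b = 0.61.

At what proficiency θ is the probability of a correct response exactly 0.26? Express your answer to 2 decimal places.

-0.55

P(θ) = 1 / (1 + exp(−a(θ − b)))
logit = ln(0.2600/0.7400) = -1.0460
θ = b + logit/(a) = 0.61 + (-1.0460)/0.9000 = -0.5522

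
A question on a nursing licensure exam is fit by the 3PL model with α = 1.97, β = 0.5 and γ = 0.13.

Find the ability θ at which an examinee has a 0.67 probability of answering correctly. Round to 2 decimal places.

0.75

P(θ) = γ + (1 − γ) · 1 / (1 + exp(−α(θ − β)))
Remove guessing floor: (0.67 − 0.13)/(1 − 0.13) = 0.6207
logit = ln(0.6207/0.3793) = 0.4925
θ = β + logit/(α) = 0.5 + 0.4925/1.9700 = 0.7500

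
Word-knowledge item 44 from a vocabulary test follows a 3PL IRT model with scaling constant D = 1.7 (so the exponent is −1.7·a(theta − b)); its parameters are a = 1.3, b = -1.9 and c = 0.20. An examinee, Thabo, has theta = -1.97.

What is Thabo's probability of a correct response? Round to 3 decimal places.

P(theta) = c + (1 − c) · 1 / (1 + exp(−D·a(theta − b)))
Exponent: 1.7 × 1.3 × (-1.97 − (-1.9)) = -0.1547
1/(1 + e^{0.1547}) = 0.4614
P = 0.20 + 0.80 × 0.4614 = 0.5691

0.569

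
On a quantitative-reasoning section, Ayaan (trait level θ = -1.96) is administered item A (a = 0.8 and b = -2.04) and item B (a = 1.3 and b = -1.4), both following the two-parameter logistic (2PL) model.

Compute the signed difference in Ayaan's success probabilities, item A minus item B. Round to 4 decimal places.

0.1904

P(θ) = 1 / (1 + exp(−a(θ − b)))
P_A = 0.5160
P_B = 0.3256
P_A − P_B = 0.1904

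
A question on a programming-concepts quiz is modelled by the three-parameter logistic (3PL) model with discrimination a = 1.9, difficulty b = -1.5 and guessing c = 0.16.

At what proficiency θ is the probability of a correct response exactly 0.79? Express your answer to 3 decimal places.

-0.922

P(θ) = c + (1 − c) · 1 / (1 + exp(−a(θ − b)))
Remove guessing floor: (0.79 − 0.16)/(1 − 0.16) = 0.7500
logit = ln(0.7500/0.2500) = 1.0986
θ = b + logit/(a) = -1.5 + 1.0986/1.9000 = -0.9218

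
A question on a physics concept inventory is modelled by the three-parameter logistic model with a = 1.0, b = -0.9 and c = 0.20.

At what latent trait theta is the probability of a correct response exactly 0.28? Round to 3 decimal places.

-3.097

P(theta) = c + (1 − c) · 1 / (1 + exp(−a(theta − b)))
Remove guessing floor: (0.28 − 0.20)/(1 − 0.20) = 0.1000
logit = ln(0.1000/0.9000) = -2.1972
theta = b + logit/(a) = -0.9 + (-2.1972)/1.0000 = -3.0972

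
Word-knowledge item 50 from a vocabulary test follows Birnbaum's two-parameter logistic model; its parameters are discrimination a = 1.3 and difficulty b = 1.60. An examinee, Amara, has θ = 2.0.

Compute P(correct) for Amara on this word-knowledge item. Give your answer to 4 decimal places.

P(θ) = 1 / (1 + exp(−a(θ − b)))
Exponent: 1.3 × (2.0 − 1.60) = 0.5200
1/(1 + e^{-0.5200}) = 0.6271

0.6271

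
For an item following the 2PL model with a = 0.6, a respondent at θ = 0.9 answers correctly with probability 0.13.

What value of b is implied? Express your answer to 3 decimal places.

4.068

P(θ) = 1 / (1 + exp(−a(θ − b)))
logit(0.13) = ln(0.13/0.87) = -1.9010
b = θ − logit/(a) = 0.9 − (-1.9010)/0.6000 = 4.0683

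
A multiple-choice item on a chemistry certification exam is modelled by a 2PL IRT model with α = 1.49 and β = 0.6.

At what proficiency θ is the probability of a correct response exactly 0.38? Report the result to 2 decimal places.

0.27

P(θ) = 1 / (1 + exp(−α(θ − β)))
logit = ln(0.3800/0.6200) = -0.4895
θ = β + logit/(α) = 0.6 + (-0.4895)/1.4900 = 0.2714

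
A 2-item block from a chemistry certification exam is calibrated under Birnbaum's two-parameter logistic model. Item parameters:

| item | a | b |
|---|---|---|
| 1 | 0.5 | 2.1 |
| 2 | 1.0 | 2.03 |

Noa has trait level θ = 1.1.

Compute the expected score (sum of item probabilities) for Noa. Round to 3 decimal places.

0.660

P(θ) = 1 / (1 + exp(−a(θ − b)))
P_1 = 1/(1+e^{0.5000}) = 0.3775
P_2 = 1/(1+e^{0.9300}) = 0.2829
E[score] = 0.3775 + 0.2829 = 0.6605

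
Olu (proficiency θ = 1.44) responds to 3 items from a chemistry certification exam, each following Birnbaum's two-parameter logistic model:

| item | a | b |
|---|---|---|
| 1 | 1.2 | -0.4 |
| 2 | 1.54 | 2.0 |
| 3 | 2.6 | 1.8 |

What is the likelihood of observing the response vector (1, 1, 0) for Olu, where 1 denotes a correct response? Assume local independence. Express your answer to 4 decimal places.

0.1921

P(θ) = 1 / (1 + exp(−a(θ − b)))
P_1 = 1/(1+e^{-2.2080}) = 0.9010
P_2 = 1/(1+e^{0.8624}) = 0.2968
P_3 = 1/(1+e^{0.9360}) = 0.2817
L = P_1 × P_2 × (1−P_3) = 0.9010 × 0.2968 × 0.7183 = 0.19210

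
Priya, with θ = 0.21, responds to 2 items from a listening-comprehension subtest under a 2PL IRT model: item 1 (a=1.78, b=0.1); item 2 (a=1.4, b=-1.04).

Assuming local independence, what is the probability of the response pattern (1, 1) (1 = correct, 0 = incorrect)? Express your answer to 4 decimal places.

P(θ) = 1 / (1 + exp(−a(θ − b)))
P_1 = 1/(1+e^{-0.1958}) = 0.5488
P_2 = 1/(1+e^{-1.7500}) = 0.8520
L = P_1 × P_2 = 0.5488 × 0.8520 = 0.46755

0.4675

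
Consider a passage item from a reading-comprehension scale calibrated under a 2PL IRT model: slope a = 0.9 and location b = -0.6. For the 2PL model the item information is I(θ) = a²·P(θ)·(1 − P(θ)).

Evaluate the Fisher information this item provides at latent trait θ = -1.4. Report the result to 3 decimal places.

P = 1/(1+e^{0.7200}) = 0.3274
P(1−P) = 0.3274 × 0.6726 = 0.2202
I = a² × P(1−P) = 0.9² × 0.2202 = 0.17837

0.178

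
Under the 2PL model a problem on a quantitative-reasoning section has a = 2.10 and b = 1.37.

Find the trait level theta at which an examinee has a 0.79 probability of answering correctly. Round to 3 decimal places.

P(theta) = 1 / (1 + exp(−a(theta − b)))
logit = ln(0.7900/0.2100) = 1.3249
theta = b + logit/(a) = 1.37 + 1.3249/2.1000 = 2.0009

2.001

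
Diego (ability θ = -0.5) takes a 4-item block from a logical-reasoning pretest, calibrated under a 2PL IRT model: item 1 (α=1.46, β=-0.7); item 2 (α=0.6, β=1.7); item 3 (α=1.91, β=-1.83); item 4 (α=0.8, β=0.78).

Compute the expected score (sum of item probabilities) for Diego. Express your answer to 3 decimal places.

P(θ) = 1 / (1 + exp(−α(θ − β)))
P_1 = 1/(1+e^{-0.2920}) = 0.5725
P_2 = 1/(1+e^{1.3200}) = 0.2108
P_3 = 1/(1+e^{-2.5403}) = 0.9269
P_4 = 1/(1+e^{1.0240}) = 0.2642
E[score] = 0.5725 + 0.2108 + 0.9269 + 0.2642 = 1.9745

1.974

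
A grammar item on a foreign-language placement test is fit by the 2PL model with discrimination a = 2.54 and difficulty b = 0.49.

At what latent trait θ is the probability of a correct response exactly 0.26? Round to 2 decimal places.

P(θ) = 1 / (1 + exp(−a(θ − b)))
logit = ln(0.2600/0.7400) = -1.0460
θ = b + logit/(a) = 0.49 + (-1.0460)/2.5400 = 0.0782

0.08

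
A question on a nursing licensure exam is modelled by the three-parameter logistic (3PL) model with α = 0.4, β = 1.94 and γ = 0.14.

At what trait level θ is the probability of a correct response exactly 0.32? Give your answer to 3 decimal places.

-1.383

P(θ) = γ + (1 − γ) · 1 / (1 + exp(−α(θ − β)))
Remove guessing floor: (0.32 − 0.14)/(1 − 0.14) = 0.2093
logit = ln(0.2093/0.7907) = -1.3291
θ = β + logit/(α) = 1.94 + (-1.3291)/0.4000 = -1.3828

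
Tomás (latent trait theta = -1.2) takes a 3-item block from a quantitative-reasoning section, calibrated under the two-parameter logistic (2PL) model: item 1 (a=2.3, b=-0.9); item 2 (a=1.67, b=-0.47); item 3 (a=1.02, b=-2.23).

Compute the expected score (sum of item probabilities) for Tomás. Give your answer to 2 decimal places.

P(theta) = 1 / (1 + exp(−a(theta − b)))
P_1 = 1/(1+e^{0.6900}) = 0.3340
P_2 = 1/(1+e^{1.2191}) = 0.2281
P_3 = 1/(1+e^{-1.0506}) = 0.7409
E[score] = 0.3340 + 0.2281 + 0.7409 = 1.3030

1.30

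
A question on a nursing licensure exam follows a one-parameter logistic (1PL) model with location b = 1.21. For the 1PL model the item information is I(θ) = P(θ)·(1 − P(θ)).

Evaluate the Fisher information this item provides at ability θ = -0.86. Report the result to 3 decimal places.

0.099

P = 1/(1+e^{2.0700}) = 0.1120
P(1−P) = 0.1120 × 0.8880 = 0.0995
I = P(1−P) = 0.09949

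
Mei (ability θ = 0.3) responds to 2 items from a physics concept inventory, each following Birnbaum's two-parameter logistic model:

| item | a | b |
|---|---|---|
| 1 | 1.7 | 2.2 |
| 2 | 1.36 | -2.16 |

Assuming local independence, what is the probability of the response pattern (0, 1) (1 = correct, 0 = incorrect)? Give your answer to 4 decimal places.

P(θ) = 1 / (1 + exp(−a(θ − b)))
P_1 = 1/(1+e^{3.2300}) = 0.0381
P_2 = 1/(1+e^{-3.3456}) = 0.9660
L = (1−P_1) × P_2 = 0.9619 × 0.9660 = 0.92920

0.9292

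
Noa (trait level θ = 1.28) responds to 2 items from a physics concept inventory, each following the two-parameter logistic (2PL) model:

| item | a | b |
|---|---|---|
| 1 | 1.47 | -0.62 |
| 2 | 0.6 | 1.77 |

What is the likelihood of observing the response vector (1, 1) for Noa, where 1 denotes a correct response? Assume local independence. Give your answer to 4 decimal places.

0.4024

P(θ) = 1 / (1 + exp(−a(θ − b)))
P_1 = 1/(1+e^{-2.7930}) = 0.9423
P_2 = 1/(1+e^{0.2940}) = 0.4270
L = P_1 × P_2 = 0.9423 × 0.4270 = 0.40238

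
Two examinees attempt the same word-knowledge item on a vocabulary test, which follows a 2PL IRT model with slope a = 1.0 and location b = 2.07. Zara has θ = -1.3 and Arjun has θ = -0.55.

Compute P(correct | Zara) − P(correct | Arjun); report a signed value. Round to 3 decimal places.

-0.035

P(θ) = 1 / (1 + exp(−a(θ − b)))
P(Zara) = 0.0332  [exponent -3.3700]
P(Arjun) = 0.0679  [exponent -2.6200]
Difference = 0.0332 − 0.0679 = -0.0346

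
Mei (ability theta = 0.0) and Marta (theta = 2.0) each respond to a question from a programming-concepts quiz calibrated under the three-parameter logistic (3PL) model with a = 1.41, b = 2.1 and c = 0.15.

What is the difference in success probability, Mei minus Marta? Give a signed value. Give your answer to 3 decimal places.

P(theta) = c + (1 − c) · 1 / (1 + exp(−a(theta − b)))
P(Mei) = 0.1918  [exponent -2.9610]
P(Marta) = 0.5451  [exponent -0.1410]
Difference = 0.1918 − 0.5451 = -0.3533

-0.353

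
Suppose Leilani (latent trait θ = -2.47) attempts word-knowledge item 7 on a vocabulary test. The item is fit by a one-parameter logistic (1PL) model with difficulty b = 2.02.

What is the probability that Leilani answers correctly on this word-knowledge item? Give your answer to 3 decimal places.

P(θ) = 1 / (1 + exp(−(θ − b)))
Exponent: (-2.47 − 2.02) = -4.4900
1/(1 + e^{4.4900}) = 0.0111
P = 0.0111

0.011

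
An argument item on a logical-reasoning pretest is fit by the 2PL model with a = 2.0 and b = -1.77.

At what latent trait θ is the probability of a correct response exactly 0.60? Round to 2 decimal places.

P(θ) = 1 / (1 + exp(−a(θ − b)))
logit = ln(0.6000/0.4000) = 0.4055
θ = b + logit/(a) = -1.77 + 0.4055/2.0000 = -1.5673

-1.57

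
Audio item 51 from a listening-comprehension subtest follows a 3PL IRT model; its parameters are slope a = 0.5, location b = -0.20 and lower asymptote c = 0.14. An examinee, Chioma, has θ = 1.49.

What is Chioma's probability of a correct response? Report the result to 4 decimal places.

0.7416

P(θ) = c + (1 − c) · 1 / (1 + exp(−a(θ − b)))
Exponent: 0.5 × (1.49 − (-0.20)) = 0.8450
1/(1 + e^{-0.8450}) = 0.6995
P = 0.14 + 0.86 × 0.6995 = 0.7416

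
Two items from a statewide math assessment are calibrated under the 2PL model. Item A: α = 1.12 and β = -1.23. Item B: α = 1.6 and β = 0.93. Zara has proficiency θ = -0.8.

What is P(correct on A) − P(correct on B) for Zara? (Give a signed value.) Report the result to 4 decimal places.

0.5590

P(θ) = 1 / (1 + exp(−α(θ − β)))
P_A = 0.6181
P_B = 0.0591
P_A − P_B = 0.5590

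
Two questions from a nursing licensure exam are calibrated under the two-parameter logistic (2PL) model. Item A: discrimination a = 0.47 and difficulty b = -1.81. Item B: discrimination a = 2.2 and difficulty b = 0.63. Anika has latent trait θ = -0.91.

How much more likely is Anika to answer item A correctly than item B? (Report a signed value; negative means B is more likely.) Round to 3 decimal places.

P(θ) = 1 / (1 + exp(−a(θ − b)))
P_A = 0.6042
P_B = 0.0327
P_A − P_B = 0.5715

0.572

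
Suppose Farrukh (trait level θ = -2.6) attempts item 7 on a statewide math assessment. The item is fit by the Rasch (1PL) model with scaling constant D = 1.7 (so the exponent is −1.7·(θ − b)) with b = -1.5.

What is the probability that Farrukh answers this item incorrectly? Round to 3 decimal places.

P(θ) = 1 / (1 + exp(−D·(θ − b)))
Exponent: 1.7 × (-2.6 − (-1.5)) = -1.8700
1/(1 + e^{1.8700}) = 0.1335
P = 0.1335
P(incorrect) = 1 − 0.1335 = 0.8665

0.866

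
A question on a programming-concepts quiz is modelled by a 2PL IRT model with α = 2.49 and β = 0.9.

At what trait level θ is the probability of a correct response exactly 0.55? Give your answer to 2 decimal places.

P(θ) = 1 / (1 + exp(−α(θ − β)))
logit = ln(0.5500/0.4500) = 0.2007
θ = β + logit/(α) = 0.9 + 0.2007/2.4900 = 0.9806

0.98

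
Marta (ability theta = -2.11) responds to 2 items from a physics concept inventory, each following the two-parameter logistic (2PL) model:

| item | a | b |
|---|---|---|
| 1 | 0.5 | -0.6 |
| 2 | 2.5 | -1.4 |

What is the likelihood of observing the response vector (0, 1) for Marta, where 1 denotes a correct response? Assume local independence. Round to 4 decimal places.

P(theta) = 1 / (1 + exp(−a(theta − b)))
P_1 = 1/(1+e^{0.7550}) = 0.3197
P_2 = 1/(1+e^{1.7750}) = 0.1449
L = (1−P_1) × P_2 = 0.6803 × 0.1449 = 0.09859

0.0986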